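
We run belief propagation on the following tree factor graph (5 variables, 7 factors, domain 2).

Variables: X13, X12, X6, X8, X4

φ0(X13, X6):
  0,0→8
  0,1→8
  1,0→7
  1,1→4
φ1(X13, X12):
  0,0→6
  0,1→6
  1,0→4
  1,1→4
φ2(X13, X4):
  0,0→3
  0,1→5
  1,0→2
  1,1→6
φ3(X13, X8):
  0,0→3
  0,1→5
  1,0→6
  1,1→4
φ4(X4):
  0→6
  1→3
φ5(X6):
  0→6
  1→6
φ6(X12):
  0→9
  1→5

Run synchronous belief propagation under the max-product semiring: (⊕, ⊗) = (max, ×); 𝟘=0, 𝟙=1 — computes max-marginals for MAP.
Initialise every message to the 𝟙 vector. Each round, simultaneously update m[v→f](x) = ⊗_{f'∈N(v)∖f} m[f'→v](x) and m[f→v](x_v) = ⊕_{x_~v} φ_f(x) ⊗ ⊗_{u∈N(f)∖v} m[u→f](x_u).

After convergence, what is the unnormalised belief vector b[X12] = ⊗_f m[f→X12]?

b[X12] = [233280, 129600]

init: all messages = 𝟙 over 2 values
r1 m[φ0→X13] = [8, 7]
r1 m[φ0→X6] = [8, 8]
r1 m[φ1→X13] = [6, 4]
r1 m[φ1→X12] = [6, 6]
r1 m[φ2→X13] = [5, 6]
r1 m[φ2→X4] = [3, 6]
r1 m[φ3→X13] = [5, 6]
r1 m[φ3→X8] = [6, 5]
r1 m[φ4→X4] = [6, 3]
r1 m[φ5→X6] = [6, 6]
r1 m[φ6→X12] = [9, 5]
r1 m[X13→φ0] = [1, 1]
r1 m[X13→φ1] = [1, 1]
r1 m[X13→φ2] = [1, 1]
r1 m[X13→φ3] = [1, 1]
r1 m[X12→φ1] = [1, 1]
r1 m[X12→φ6] = [1, 1]
r1 m[X6→φ0] = [1, 1]
r1 m[X6→φ5] = [1, 1]
r1 m[X8→φ3] = [1, 1]
r1 m[X4→φ2] = [1, 1]
r1 m[X4→φ4] = [1, 1]
r2 m[φ0→X13] = [8, 7]
r2 m[φ0→X6] = [8, 8]
r2 m[φ1→X13] = [6, 4]
r2 m[φ1→X12] = [6, 6]
r2 m[φ2→X13] = [5, 6]
r2 m[φ2→X4] = [3, 6]
r2 m[φ3→X13] = [5, 6]
r2 m[φ3→X8] = [6, 5]
r2 m[φ4→X4] = [6, 3]
r2 m[φ5→X6] = [6, 6]
r2 m[φ6→X12] = [9, 5]
r2 m[X13→φ0] = [150, 144]
r2 m[X13→φ1] = [200, 252]
r2 m[X13→φ2] = [240, 168]
r2 m[X13→φ3] = [240, 168]
r2 m[X12→φ1] = [9, 5]
r2 m[X12→φ6] = [6, 6]
r2 m[X6→φ0] = [6, 6]
r2 m[X6→φ5] = [8, 8]
r2 m[X8→φ3] = [1, 1]
r2 m[X4→φ2] = [6, 3]
r2 m[X4→φ4] = [3, 6]
r3 m[φ0→X13] = [48, 42]
r3 m[φ0→X6] = [1200, 1200]
r3 m[φ1→X13] = [54, 36]
r3 m[φ1→X12] = [1200, 1200]
r3 m[φ2→X13] = [18, 18]
r3 m[φ2→X4] = [720, 1200]
r3 m[φ3→X13] = [5, 6]
r3 m[φ3→X8] = [1008, 1200]
r3 m[φ4→X4] = [6, 3]
r3 m[φ5→X6] = [6, 6]
r3 m[φ6→X12] = [9, 5]
r3 m[X13→φ0] = [150, 144]
r3 m[X13→φ1] = [200, 252]
r3 m[X13→φ2] = [240, 168]
r3 m[X13→φ3] = [240, 168]
r3 m[X12→φ1] = [9, 5]
r3 m[X12→φ6] = [6, 6]
r3 m[X6→φ0] = [6, 6]
r3 m[X6→φ5] = [8, 8]
r3 m[X8→φ3] = [1, 1]
r3 m[X4→φ2] = [6, 3]
r3 m[X4→φ4] = [3, 6]
r4 m[φ0→X13] = [48, 42]
r4 m[φ0→X6] = [1200, 1200]
r4 m[φ1→X13] = [54, 36]
r4 m[φ1→X12] = [1200, 1200]
r4 m[φ2→X13] = [18, 18]
r4 m[φ2→X4] = [720, 1200]
r4 m[φ3→X13] = [5, 6]
r4 m[φ3→X8] = [1008, 1200]
r4 m[φ4→X4] = [6, 3]
r4 m[φ5→X6] = [6, 6]
r4 m[φ6→X12] = [9, 5]
r4 m[X13→φ0] = [4860, 3888]
r4 m[X13→φ1] = [4320, 4536]
r4 m[X13→φ2] = [12960, 9072]
r4 m[X13→φ3] = [46656, 27216]
r4 m[X12→φ1] = [9, 5]
r4 m[X12→φ6] = [1200, 1200]
r4 m[X6→φ0] = [6, 6]
r4 m[X6→φ5] = [1200, 1200]
r4 m[X8→φ3] = [1, 1]
r4 m[X4→φ2] = [6, 3]
r4 m[X4→φ4] = [720, 1200]
r5 m[φ0→X13] = [48, 42]
r5 m[φ0→X6] = [38880, 38880]
r5 m[φ1→X13] = [54, 36]
r5 m[φ1→X12] = [25920, 25920]
r5 m[φ2→X13] = [18, 18]
r5 m[φ2→X4] = [38880, 64800]
r5 m[φ3→X13] = [5, 6]
r5 m[φ3→X8] = [163296, 233280]
r5 m[φ4→X4] = [6, 3]
r5 m[φ5→X6] = [6, 6]
r5 m[φ6→X12] = [9, 5]
r5 m[X13→φ0] = [4860, 3888]
r5 m[X13→φ1] = [4320, 4536]
r5 m[X13→φ2] = [12960, 9072]
r5 m[X13→φ3] = [46656, 27216]
r5 m[X12→φ1] = [9, 5]
r5 m[X12→φ6] = [1200, 1200]
r5 m[X6→φ0] = [6, 6]
r5 m[X6→φ5] = [1200, 1200]
r5 m[X8→φ3] = [1, 1]
r5 m[X4→φ2] = [6, 3]
r5 m[X4→φ4] = [720, 1200]
r6 m[φ0→X13] = [48, 42]
r6 m[φ0→X6] = [38880, 38880]
r6 m[φ1→X13] = [54, 36]
r6 m[φ1→X12] = [25920, 25920]
r6 m[φ2→X13] = [18, 18]
r6 m[φ2→X4] = [38880, 64800]
r6 m[φ3→X13] = [5, 6]
r6 m[φ3→X8] = [163296, 233280]
r6 m[φ4→X4] = [6, 3]
r6 m[φ5→X6] = [6, 6]
r6 m[φ6→X12] = [9, 5]
r6 m[X13→φ0] = [4860, 3888]
r6 m[X13→φ1] = [4320, 4536]
r6 m[X13→φ2] = [12960, 9072]
r6 m[X13→φ3] = [46656, 27216]
r6 m[X12→φ1] = [9, 5]
r6 m[X12→φ6] = [25920, 25920]
r6 m[X6→φ0] = [6, 6]
r6 m[X6→φ5] = [38880, 38880]
r6 m[X8→φ3] = [1, 1]
r6 m[X4→φ2] = [6, 3]
r6 m[X4→φ4] = [38880, 64800]
r7 m[φ0→X13] = [48, 42]
r7 m[φ0→X6] = [38880, 38880]
r7 m[φ1→X13] = [54, 36]
r7 m[φ1→X12] = [25920, 25920]
r7 m[φ2→X13] = [18, 18]
r7 m[φ2→X4] = [38880, 64800]
r7 m[φ3→X13] = [5, 6]
r7 m[φ3→X8] = [163296, 233280]
r7 m[φ4→X4] = [6, 3]
r7 m[φ5→X6] = [6, 6]
r7 m[φ6→X12] = [9, 5]
r7 m[X13→φ0] = [4860, 3888]
r7 m[X13→φ1] = [4320, 4536]
r7 m[X13→φ2] = [12960, 9072]
r7 m[X13→φ3] = [46656, 27216]
r7 m[X12→φ1] = [9, 5]
r7 m[X12→φ6] = [25920, 25920]
r7 m[X6→φ0] = [6, 6]
r7 m[X6→φ5] = [38880, 38880]
r7 m[X8→φ3] = [1, 1]
r7 m[X4→φ2] = [6, 3]
r7 m[X4→φ4] = [38880, 64800]
fixed point reached at round 7
b[X12] = ⊗ incoming = [233280, 129600]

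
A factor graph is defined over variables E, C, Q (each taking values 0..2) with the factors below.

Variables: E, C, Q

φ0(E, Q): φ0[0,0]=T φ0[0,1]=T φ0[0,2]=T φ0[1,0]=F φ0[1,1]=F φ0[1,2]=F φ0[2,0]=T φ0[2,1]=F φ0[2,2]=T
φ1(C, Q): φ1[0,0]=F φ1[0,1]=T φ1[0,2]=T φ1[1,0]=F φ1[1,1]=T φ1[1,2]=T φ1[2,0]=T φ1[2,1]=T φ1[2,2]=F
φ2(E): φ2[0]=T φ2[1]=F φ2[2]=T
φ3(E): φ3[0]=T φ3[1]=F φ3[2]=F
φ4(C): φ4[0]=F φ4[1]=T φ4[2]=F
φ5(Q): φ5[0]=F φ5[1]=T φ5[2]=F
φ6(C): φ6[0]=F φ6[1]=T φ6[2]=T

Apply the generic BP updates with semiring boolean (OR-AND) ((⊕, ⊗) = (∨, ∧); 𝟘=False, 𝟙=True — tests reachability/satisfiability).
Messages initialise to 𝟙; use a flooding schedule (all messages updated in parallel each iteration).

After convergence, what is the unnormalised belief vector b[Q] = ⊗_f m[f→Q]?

b[Q] = [F, T, F]

init: all messages = 𝟙 over 3 values
r1 m[φ0→E] = [T, F, T]
r1 m[φ0→Q] = [T, T, T]
r1 m[φ1→C] = [T, T, T]
r1 m[φ1→Q] = [T, T, T]
r1 m[φ2→E] = [T, F, T]
r1 m[φ3→E] = [T, F, F]
r1 m[φ4→C] = [F, T, F]
r1 m[φ5→Q] = [F, T, F]
r1 m[φ6→C] = [F, T, T]
r1 m[E→φ0] = [T, T, T]
r1 m[E→φ2] = [T, T, T]
r1 m[E→φ3] = [T, T, T]
r1 m[C→φ1] = [T, T, T]
r1 m[C→φ4] = [T, T, T]
r1 m[C→φ6] = [T, T, T]
r1 m[Q→φ0] = [T, T, T]
r1 m[Q→φ1] = [T, T, T]
r1 m[Q→φ5] = [T, T, T]
r2 m[φ0→E] = [T, F, T]
r2 m[φ0→Q] = [T, T, T]
r2 m[φ1→C] = [T, T, T]
r2 m[φ1→Q] = [T, T, T]
r2 m[φ2→E] = [T, F, T]
r2 m[φ3→E] = [T, F, F]
r2 m[φ4→C] = [F, T, F]
r2 m[φ5→Q] = [F, T, F]
r2 m[φ6→C] = [F, T, T]
r2 m[E→φ0] = [T, F, F]
r2 m[E→φ2] = [T, F, F]
r2 m[E→φ3] = [T, F, T]
r2 m[C→φ1] = [F, T, F]
r2 m[C→φ4] = [F, T, T]
r2 m[C→φ6] = [F, T, F]
r2 m[Q→φ0] = [F, T, F]
r2 m[Q→φ1] = [F, T, F]
r2 m[Q→φ5] = [T, T, T]
r3 m[φ0→E] = [T, F, F]
r3 m[φ0→Q] = [T, T, T]
r3 m[φ1→C] = [T, T, T]
r3 m[φ1→Q] = [F, T, T]
r3 m[φ2→E] = [T, F, T]
r3 m[φ3→E] = [T, F, F]
r3 m[φ4→C] = [F, T, F]
r3 m[φ5→Q] = [F, T, F]
r3 m[φ6→C] = [F, T, T]
r3 m[E→φ0] = [T, F, F]
r3 m[E→φ2] = [T, F, F]
r3 m[E→φ3] = [T, F, T]
r3 m[C→φ1] = [F, T, F]
r3 m[C→φ4] = [F, T, T]
r3 m[C→φ6] = [F, T, F]
r3 m[Q→φ0] = [F, T, F]
r3 m[Q→φ1] = [F, T, F]
r3 m[Q→φ5] = [T, T, T]
r4 m[φ0→E] = [T, F, F]
r4 m[φ0→Q] = [T, T, T]
r4 m[φ1→C] = [T, T, T]
r4 m[φ1→Q] = [F, T, T]
r4 m[φ2→E] = [T, F, T]
r4 m[φ3→E] = [T, F, F]
r4 m[φ4→C] = [F, T, F]
r4 m[φ5→Q] = [F, T, F]
r4 m[φ6→C] = [F, T, T]
r4 m[E→φ0] = [T, F, F]
r4 m[E→φ2] = [T, F, F]
r4 m[E→φ3] = [T, F, F]
r4 m[C→φ1] = [F, T, F]
r4 m[C→φ4] = [F, T, T]
r4 m[C→φ6] = [F, T, F]
r4 m[Q→φ0] = [F, T, F]
r4 m[Q→φ1] = [F, T, F]
r4 m[Q→φ5] = [F, T, T]
r5 m[φ0→E] = [T, F, F]
r5 m[φ0→Q] = [T, T, T]
r5 m[φ1→C] = [T, T, T]
r5 m[φ1→Q] = [F, T, T]
r5 m[φ2→E] = [T, F, T]
r5 m[φ3→E] = [T, F, F]
r5 m[φ4→C] = [F, T, F]
r5 m[φ5→Q] = [F, T, F]
r5 m[φ6→C] = [F, T, T]
r5 m[E→φ0] = [T, F, F]
r5 m[E→φ2] = [T, F, F]
r5 m[E→φ3] = [T, F, F]
r5 m[C→φ1] = [F, T, F]
r5 m[C→φ4] = [F, T, T]
r5 m[C→φ6] = [F, T, F]
r5 m[Q→φ0] = [F, T, F]
r5 m[Q→φ1] = [F, T, F]
r5 m[Q→φ5] = [F, T, T]
fixed point reached at round 5
b[Q] = ⊗ incoming = [F, T, F]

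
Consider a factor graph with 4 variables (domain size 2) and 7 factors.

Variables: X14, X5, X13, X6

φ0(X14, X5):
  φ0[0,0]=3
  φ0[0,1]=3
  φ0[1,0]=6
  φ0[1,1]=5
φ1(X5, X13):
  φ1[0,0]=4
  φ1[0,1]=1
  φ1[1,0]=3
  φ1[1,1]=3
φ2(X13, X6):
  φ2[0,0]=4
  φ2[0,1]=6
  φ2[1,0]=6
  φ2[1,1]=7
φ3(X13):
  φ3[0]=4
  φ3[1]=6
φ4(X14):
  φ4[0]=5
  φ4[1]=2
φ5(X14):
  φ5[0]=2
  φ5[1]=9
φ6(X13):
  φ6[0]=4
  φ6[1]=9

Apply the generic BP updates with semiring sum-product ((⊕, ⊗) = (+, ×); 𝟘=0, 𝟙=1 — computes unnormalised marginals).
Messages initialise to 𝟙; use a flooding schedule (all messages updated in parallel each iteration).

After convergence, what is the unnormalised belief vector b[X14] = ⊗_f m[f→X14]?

init: all messages = 𝟙 over 2 values
r1 m[φ0→X14] = [6, 11]
r1 m[φ0→X5] = [9, 8]
r1 m[φ1→X5] = [5, 6]
r1 m[φ1→X13] = [7, 4]
r1 m[φ2→X13] = [10, 13]
r1 m[φ2→X6] = [10, 13]
r1 m[φ3→X13] = [4, 6]
r1 m[φ4→X14] = [5, 2]
r1 m[φ5→X14] = [2, 9]
r1 m[φ6→X13] = [4, 9]
r1 m[X14→φ0] = [1, 1]
r1 m[X14→φ4] = [1, 1]
r1 m[X14→φ5] = [1, 1]
r1 m[X5→φ0] = [1, 1]
r1 m[X5→φ1] = [1, 1]
r1 m[X13→φ1] = [1, 1]
r1 m[X13→φ2] = [1, 1]
r1 m[X13→φ3] = [1, 1]
r1 m[X13→φ6] = [1, 1]
r1 m[X6→φ2] = [1, 1]
r2 m[φ0→X14] = [6, 11]
r2 m[φ0→X5] = [9, 8]
r2 m[φ1→X5] = [5, 6]
r2 m[φ1→X13] = [7, 4]
r2 m[φ2→X13] = [10, 13]
r2 m[φ2→X6] = [10, 13]
r2 m[φ3→X13] = [4, 6]
r2 m[φ4→X14] = [5, 2]
r2 m[φ5→X14] = [2, 9]
r2 m[φ6→X13] = [4, 9]
r2 m[X14→φ0] = [10, 18]
r2 m[X14→φ4] = [12, 99]
r2 m[X14→φ5] = [30, 22]
r2 m[X5→φ0] = [5, 6]
r2 m[X5→φ1] = [9, 8]
r2 m[X13→φ1] = [160, 702]
r2 m[X13→φ2] = [112, 216]
r2 m[X13→φ3] = [280, 468]
r2 m[X13→φ6] = [280, 312]
r2 m[X6→φ2] = [1, 1]
r3 m[φ0→X14] = [33, 60]
r3 m[φ0→X5] = [138, 120]
r3 m[φ1→X5] = [1342, 2586]
r3 m[φ1→X13] = [60, 33]
r3 m[φ2→X13] = [10, 13]
r3 m[φ2→X6] = [1744, 2184]
r3 m[φ3→X13] = [4, 6]
r3 m[φ4→X14] = [5, 2]
r3 m[φ5→X14] = [2, 9]
r3 m[φ6→X13] = [4, 9]
r3 m[X14→φ0] = [10, 18]
r3 m[X14→φ4] = [12, 99]
r3 m[X14→φ5] = [30, 22]
r3 m[X5→φ0] = [5, 6]
r3 m[X5→φ1] = [9, 8]
r3 m[X13→φ1] = [160, 702]
r3 m[X13→φ2] = [112, 216]
r3 m[X13→φ3] = [280, 468]
r3 m[X13→φ6] = [280, 312]
r3 m[X6→φ2] = [1, 1]
r4 m[φ0→X14] = [33, 60]
r4 m[φ0→X5] = [138, 120]
r4 m[φ1→X5] = [1342, 2586]
r4 m[φ1→X13] = [60, 33]
r4 m[φ2→X13] = [10, 13]
r4 m[φ2→X6] = [1744, 2184]
r4 m[φ3→X13] = [4, 6]
r4 m[φ4→X14] = [5, 2]
r4 m[φ5→X14] = [2, 9]
r4 m[φ6→X13] = [4, 9]
r4 m[X14→φ0] = [10, 18]
r4 m[X14→φ4] = [66, 540]
r4 m[X14→φ5] = [165, 120]
r4 m[X5→φ0] = [1342, 2586]
r4 m[X5→φ1] = [138, 120]
r4 m[X13→φ1] = [160, 702]
r4 m[X13→φ2] = [960, 1782]
r4 m[X13→φ3] = [2400, 3861]
r4 m[X13→φ6] = [2400, 2574]
r4 m[X6→φ2] = [1, 1]
r5 m[φ0→X14] = [11784, 20982]
r5 m[φ0→X5] = [138, 120]
r5 m[φ1→X5] = [1342, 2586]
r5 m[φ1→X13] = [912, 498]
r5 m[φ2→X13] = [10, 13]
r5 m[φ2→X6] = [14532, 18234]
r5 m[φ3→X13] = [4, 6]
r5 m[φ4→X14] = [5, 2]
r5 m[φ5→X14] = [2, 9]
r5 m[φ6→X13] = [4, 9]
r5 m[X14→φ0] = [10, 18]
r5 m[X14→φ4] = [66, 540]
r5 m[X14→φ5] = [165, 120]
r5 m[X5→φ0] = [1342, 2586]
r5 m[X5→φ1] = [138, 120]
r5 m[X13→φ1] = [160, 702]
r5 m[X13→φ2] = [960, 1782]
r5 m[X13→φ3] = [2400, 3861]
r5 m[X13→φ6] = [2400, 2574]
r5 m[X6→φ2] = [1, 1]
r6 m[φ0→X14] = [11784, 20982]
r6 m[φ0→X5] = [138, 120]
r6 m[φ1→X5] = [1342, 2586]
r6 m[φ1→X13] = [912, 498]
r6 m[φ2→X13] = [10, 13]
r6 m[φ2→X6] = [14532, 18234]
r6 m[φ3→X13] = [4, 6]
r6 m[φ4→X14] = [5, 2]
r6 m[φ5→X14] = [2, 9]
r6 m[φ6→X13] = [4, 9]
r6 m[X14→φ0] = [10, 18]
r6 m[X14→φ4] = [23568, 188838]
r6 m[X14→φ5] = [58920, 41964]
r6 m[X5→φ0] = [1342, 2586]
r6 m[X5→φ1] = [138, 120]
r6 m[X13→φ1] = [160, 702]
r6 m[X13→φ2] = [14592, 26892]
r6 m[X13→φ3] = [36480, 58266]
r6 m[X13→φ6] = [36480, 38844]
r6 m[X6→φ2] = [1, 1]
r7 m[φ0→X14] = [11784, 20982]
r7 m[φ0→X5] = [138, 120]
r7 m[φ1→X5] = [1342, 2586]
r7 m[φ1→X13] = [912, 498]
r7 m[φ2→X13] = [10, 13]
r7 m[φ2→X6] = [219720, 275796]
r7 m[φ3→X13] = [4, 6]
r7 m[φ4→X14] = [5, 2]
r7 m[φ5→X14] = [2, 9]
r7 m[φ6→X13] = [4, 9]
r7 m[X14→φ0] = [10, 18]
r7 m[X14→φ4] = [23568, 188838]
r7 m[X14→φ5] = [58920, 41964]
r7 m[X5→φ0] = [1342, 2586]
r7 m[X5→φ1] = [138, 120]
r7 m[X13→φ1] = [160, 702]
r7 m[X13→φ2] = [14592, 26892]
r7 m[X13→φ3] = [36480, 58266]
r7 m[X13→φ6] = [36480, 38844]
r7 m[X6→φ2] = [1, 1]
r8 m[φ0→X14] = [11784, 20982]
r8 m[φ0→X5] = [138, 120]
r8 m[φ1→X5] = [1342, 2586]
r8 m[φ1→X13] = [912, 498]
r8 m[φ2→X13] = [10, 13]
r8 m[φ2→X6] = [219720, 275796]
r8 m[φ3→X13] = [4, 6]
r8 m[φ4→X14] = [5, 2]
r8 m[φ5→X14] = [2, 9]
r8 m[φ6→X13] = [4, 9]
r8 m[X14→φ0] = [10, 18]
r8 m[X14→φ4] = [23568, 188838]
r8 m[X14→φ5] = [58920, 41964]
r8 m[X5→φ0] = [1342, 2586]
r8 m[X5→φ1] = [138, 120]
r8 m[X13→φ1] = [160, 702]
r8 m[X13→φ2] = [14592, 26892]
r8 m[X13→φ3] = [36480, 58266]
r8 m[X13→φ6] = [36480, 38844]
r8 m[X6→φ2] = [1, 1]
fixed point reached at round 8
b[X14] = ⊗ incoming = [117840, 377676]

b[X14] = [117840, 377676]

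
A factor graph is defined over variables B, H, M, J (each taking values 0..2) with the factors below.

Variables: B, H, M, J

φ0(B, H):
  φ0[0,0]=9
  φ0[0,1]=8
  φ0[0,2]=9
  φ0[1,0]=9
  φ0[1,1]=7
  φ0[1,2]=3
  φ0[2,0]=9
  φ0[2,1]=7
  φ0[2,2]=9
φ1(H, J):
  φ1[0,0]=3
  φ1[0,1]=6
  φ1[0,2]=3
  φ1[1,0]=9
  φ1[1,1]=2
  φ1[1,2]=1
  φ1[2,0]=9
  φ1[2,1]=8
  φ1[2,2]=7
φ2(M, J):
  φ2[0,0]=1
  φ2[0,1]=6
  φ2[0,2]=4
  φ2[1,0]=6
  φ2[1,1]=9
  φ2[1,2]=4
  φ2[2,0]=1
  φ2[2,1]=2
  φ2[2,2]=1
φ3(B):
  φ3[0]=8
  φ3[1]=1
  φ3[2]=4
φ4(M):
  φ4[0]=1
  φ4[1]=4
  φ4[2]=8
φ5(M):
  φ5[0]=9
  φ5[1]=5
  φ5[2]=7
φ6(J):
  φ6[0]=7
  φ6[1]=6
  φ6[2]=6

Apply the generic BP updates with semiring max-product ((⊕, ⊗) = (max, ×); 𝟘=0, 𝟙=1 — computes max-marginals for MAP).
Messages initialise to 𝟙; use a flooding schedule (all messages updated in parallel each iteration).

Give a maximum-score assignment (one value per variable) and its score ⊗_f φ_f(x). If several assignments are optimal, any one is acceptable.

init: all messages = 𝟙 over 3 values
r1 m[φ0→B] = [9, 9, 9]
r1 m[φ0→H] = [9, 8, 9]
r1 m[φ1→H] = [6, 9, 9]
r1 m[φ1→J] = [9, 8, 7]
r1 m[φ2→M] = [6, 9, 2]
r1 m[φ2→J] = [6, 9, 4]
r1 m[φ3→B] = [8, 1, 4]
r1 m[φ4→M] = [1, 4, 8]
r1 m[φ5→M] = [9, 5, 7]
r1 m[φ6→J] = [7, 6, 6]
r1 m[B→φ0] = [1, 1, 1]
r1 m[B→φ3] = [1, 1, 1]
r1 m[H→φ0] = [1, 1, 1]
r1 m[H→φ1] = [1, 1, 1]
r1 m[M→φ2] = [1, 1, 1]
r1 m[M→φ4] = [1, 1, 1]
r1 m[M→φ5] = [1, 1, 1]
r1 m[J→φ1] = [1, 1, 1]
r1 m[J→φ2] = [1, 1, 1]
r1 m[J→φ6] = [1, 1, 1]
r2 m[φ0→B] = [9, 9, 9]
r2 m[φ0→H] = [9, 8, 9]
r2 m[φ1→H] = [6, 9, 9]
r2 m[φ1→J] = [9, 8, 7]
r2 m[φ2→M] = [6, 9, 2]
r2 m[φ2→J] = [6, 9, 4]
r2 m[φ3→B] = [8, 1, 4]
r2 m[φ4→M] = [1, 4, 8]
r2 m[φ5→M] = [9, 5, 7]
r2 m[φ6→J] = [7, 6, 6]
r2 m[B→φ0] = [8, 1, 4]
r2 m[B→φ3] = [9, 9, 9]
r2 m[H→φ0] = [6, 9, 9]
r2 m[H→φ1] = [9, 8, 9]
r2 m[M→φ2] = [9, 20, 56]
r2 m[M→φ4] = [54, 45, 14]
r2 m[M→φ5] = [6, 36, 16]
r2 m[J→φ1] = [42, 54, 24]
r2 m[J→φ2] = [63, 48, 42]
r2 m[J→φ6] = [54, 72, 28]
r3 m[φ0→B] = [81, 63, 81]
r3 m[φ0→H] = [72, 64, 72]
r3 m[φ1→H] = [324, 378, 432]
r3 m[φ1→J] = [81, 72, 63]
r3 m[φ2→M] = [288, 432, 96]
r3 m[φ2→J] = [120, 180, 80]
r3 m[φ3→B] = [8, 1, 4]
r3 m[φ4→M] = [1, 4, 8]
r3 m[φ5→M] = [9, 5, 7]
r3 m[φ6→J] = [7, 6, 6]
r3 m[B→φ0] = [8, 1, 4]
r3 m[B→φ3] = [9, 9, 9]
r3 m[H→φ0] = [6, 9, 9]
r3 m[H→φ1] = [9, 8, 9]
r3 m[M→φ2] = [9, 20, 56]
r3 m[M→φ4] = [54, 45, 14]
r3 m[M→φ5] = [6, 36, 16]
r3 m[J→φ1] = [42, 54, 24]
r3 m[J→φ2] = [63, 48, 42]
r3 m[J→φ6] = [54, 72, 28]
r4 m[φ0→B] = [81, 63, 81]
r4 m[φ0→H] = [72, 64, 72]
r4 m[φ1→H] = [324, 378, 432]
r4 m[φ1→J] = [81, 72, 63]
r4 m[φ2→M] = [288, 432, 96]
r4 m[φ2→J] = [120, 180, 80]
r4 m[φ3→B] = [8, 1, 4]
r4 m[φ4→M] = [1, 4, 8]
r4 m[φ5→M] = [9, 5, 7]
r4 m[φ6→J] = [7, 6, 6]
r4 m[B→φ0] = [8, 1, 4]
r4 m[B→φ3] = [81, 63, 81]
r4 m[H→φ0] = [324, 378, 432]
r4 m[H→φ1] = [72, 64, 72]
r4 m[M→φ2] = [9, 20, 56]
r4 m[M→φ4] = [2592, 2160, 672]
r4 m[M→φ5] = [288, 1728, 768]
r4 m[J→φ1] = [840, 1080, 480]
r4 m[J→φ2] = [567, 432, 378]
r4 m[J→φ6] = [9720, 12960, 5040]
r5 m[φ0→B] = [3888, 2916, 3888]
r5 m[φ0→H] = [72, 64, 72]
r5 m[φ1→H] = [6480, 7560, 8640]
r5 m[φ1→J] = [648, 576, 504]
r5 m[φ2→M] = [2592, 3888, 864]
r5 m[φ2→J] = [120, 180, 80]
r5 m[φ3→B] = [8, 1, 4]
r5 m[φ4→M] = [1, 4, 8]
r5 m[φ5→M] = [9, 5, 7]
r5 m[φ6→J] = [7, 6, 6]
r5 m[B→φ0] = [8, 1, 4]
r5 m[B→φ3] = [81, 63, 81]
r5 m[H→φ0] = [324, 378, 432]
r5 m[H→φ1] = [72, 64, 72]
r5 m[M→φ2] = [9, 20, 56]
r5 m[M→φ4] = [2592, 2160, 672]
r5 m[M→φ5] = [288, 1728, 768]
r5 m[J→φ1] = [840, 1080, 480]
r5 m[J→φ2] = [567, 432, 378]
r5 m[J→φ6] = [9720, 12960, 5040]
r6 m[φ0→B] = [3888, 2916, 3888]
r6 m[φ0→H] = [72, 64, 72]
r6 m[φ1→H] = [6480, 7560, 8640]
r6 m[φ1→J] = [648, 576, 504]
r6 m[φ2→M] = [2592, 3888, 864]
r6 m[φ2→J] = [120, 180, 80]
r6 m[φ3→B] = [8, 1, 4]
r6 m[φ4→M] = [1, 4, 8]
r6 m[φ5→M] = [9, 5, 7]
r6 m[φ6→J] = [7, 6, 6]
r6 m[B→φ0] = [8, 1, 4]
r6 m[B→φ3] = [3888, 2916, 3888]
r6 m[H→φ0] = [6480, 7560, 8640]
r6 m[H→φ1] = [72, 64, 72]
r6 m[M→φ2] = [9, 20, 56]
r6 m[M→φ4] = [23328, 19440, 6048]
r6 m[M→φ5] = [2592, 15552, 6912]
r6 m[J→φ1] = [840, 1080, 480]
r6 m[J→φ2] = [4536, 3456, 3024]
r6 m[J→φ6] = [77760, 103680, 40320]
r7 m[φ0→B] = [77760, 58320, 77760]
r7 m[φ0→H] = [72, 64, 72]
r7 m[φ1→H] = [6480, 7560, 8640]
r7 m[φ1→J] = [648, 576, 504]
r7 m[φ2→M] = [20736, 31104, 6912]
r7 m[φ2→J] = [120, 180, 80]
r7 m[φ3→B] = [8, 1, 4]
r7 m[φ4→M] = [1, 4, 8]
r7 m[φ5→M] = [9, 5, 7]
r7 m[φ6→J] = [7, 6, 6]
r7 m[B→φ0] = [8, 1, 4]
r7 m[B→φ3] = [3888, 2916, 3888]
r7 m[H→φ0] = [6480, 7560, 8640]
r7 m[H→φ1] = [72, 64, 72]
r7 m[M→φ2] = [9, 20, 56]
r7 m[M→φ4] = [23328, 19440, 6048]
r7 m[M→φ5] = [2592, 15552, 6912]
r7 m[J→φ1] = [840, 1080, 480]
r7 m[J→φ2] = [4536, 3456, 3024]
r7 m[J→φ6] = [77760, 103680, 40320]
r8 m[φ0→B] = [77760, 58320, 77760]
r8 m[φ0→H] = [72, 64, 72]
r8 m[φ1→H] = [6480, 7560, 8640]
r8 m[φ1→J] = [648, 576, 504]
r8 m[φ2→M] = [20736, 31104, 6912]
r8 m[φ2→J] = [120, 180, 80]
r8 m[φ3→B] = [8, 1, 4]
r8 m[φ4→M] = [1, 4, 8]
r8 m[φ5→M] = [9, 5, 7]
r8 m[φ6→J] = [7, 6, 6]
r8 m[B→φ0] = [8, 1, 4]
r8 m[B→φ3] = [77760, 58320, 77760]
r8 m[H→φ0] = [6480, 7560, 8640]
r8 m[H→φ1] = [72, 64, 72]
r8 m[M→φ2] = [9, 20, 56]
r8 m[M→φ4] = [186624, 155520, 48384]
r8 m[M→φ5] = [20736, 124416, 55296]
r8 m[J→φ1] = [840, 1080, 480]
r8 m[J→φ2] = [4536, 3456, 3024]
r8 m[J→φ6] = [77760, 103680, 40320]
r9 m[φ0→B] = [77760, 58320, 77760]
r9 m[φ0→H] = [72, 64, 72]
r9 m[φ1→H] = [6480, 7560, 8640]
r9 m[φ1→J] = [648, 576, 504]
r9 m[φ2→M] = [20736, 31104, 6912]
r9 m[φ2→J] = [120, 180, 80]
r9 m[φ3→B] = [8, 1, 4]
r9 m[φ4→M] = [1, 4, 8]
r9 m[φ5→M] = [9, 5, 7]
r9 m[φ6→J] = [7, 6, 6]
r9 m[B→φ0] = [8, 1, 4]
r9 m[B→φ3] = [77760, 58320, 77760]
r9 m[H→φ0] = [6480, 7560, 8640]
r9 m[H→φ1] = [72, 64, 72]
r9 m[M→φ2] = [9, 20, 56]
r9 m[M→φ4] = [186624, 155520, 48384]
r9 m[M→φ5] = [20736, 124416, 55296]
r9 m[J→φ1] = [840, 1080, 480]
r9 m[J→φ2] = [4536, 3456, 3024]
r9 m[J→φ6] = [77760, 103680, 40320]
fixed point reached at round 9
traceback from B: (B=0, H=2, M=1, J=1), score=622080

assignment: (B=0, H=2, M=1, J=1); score = 622080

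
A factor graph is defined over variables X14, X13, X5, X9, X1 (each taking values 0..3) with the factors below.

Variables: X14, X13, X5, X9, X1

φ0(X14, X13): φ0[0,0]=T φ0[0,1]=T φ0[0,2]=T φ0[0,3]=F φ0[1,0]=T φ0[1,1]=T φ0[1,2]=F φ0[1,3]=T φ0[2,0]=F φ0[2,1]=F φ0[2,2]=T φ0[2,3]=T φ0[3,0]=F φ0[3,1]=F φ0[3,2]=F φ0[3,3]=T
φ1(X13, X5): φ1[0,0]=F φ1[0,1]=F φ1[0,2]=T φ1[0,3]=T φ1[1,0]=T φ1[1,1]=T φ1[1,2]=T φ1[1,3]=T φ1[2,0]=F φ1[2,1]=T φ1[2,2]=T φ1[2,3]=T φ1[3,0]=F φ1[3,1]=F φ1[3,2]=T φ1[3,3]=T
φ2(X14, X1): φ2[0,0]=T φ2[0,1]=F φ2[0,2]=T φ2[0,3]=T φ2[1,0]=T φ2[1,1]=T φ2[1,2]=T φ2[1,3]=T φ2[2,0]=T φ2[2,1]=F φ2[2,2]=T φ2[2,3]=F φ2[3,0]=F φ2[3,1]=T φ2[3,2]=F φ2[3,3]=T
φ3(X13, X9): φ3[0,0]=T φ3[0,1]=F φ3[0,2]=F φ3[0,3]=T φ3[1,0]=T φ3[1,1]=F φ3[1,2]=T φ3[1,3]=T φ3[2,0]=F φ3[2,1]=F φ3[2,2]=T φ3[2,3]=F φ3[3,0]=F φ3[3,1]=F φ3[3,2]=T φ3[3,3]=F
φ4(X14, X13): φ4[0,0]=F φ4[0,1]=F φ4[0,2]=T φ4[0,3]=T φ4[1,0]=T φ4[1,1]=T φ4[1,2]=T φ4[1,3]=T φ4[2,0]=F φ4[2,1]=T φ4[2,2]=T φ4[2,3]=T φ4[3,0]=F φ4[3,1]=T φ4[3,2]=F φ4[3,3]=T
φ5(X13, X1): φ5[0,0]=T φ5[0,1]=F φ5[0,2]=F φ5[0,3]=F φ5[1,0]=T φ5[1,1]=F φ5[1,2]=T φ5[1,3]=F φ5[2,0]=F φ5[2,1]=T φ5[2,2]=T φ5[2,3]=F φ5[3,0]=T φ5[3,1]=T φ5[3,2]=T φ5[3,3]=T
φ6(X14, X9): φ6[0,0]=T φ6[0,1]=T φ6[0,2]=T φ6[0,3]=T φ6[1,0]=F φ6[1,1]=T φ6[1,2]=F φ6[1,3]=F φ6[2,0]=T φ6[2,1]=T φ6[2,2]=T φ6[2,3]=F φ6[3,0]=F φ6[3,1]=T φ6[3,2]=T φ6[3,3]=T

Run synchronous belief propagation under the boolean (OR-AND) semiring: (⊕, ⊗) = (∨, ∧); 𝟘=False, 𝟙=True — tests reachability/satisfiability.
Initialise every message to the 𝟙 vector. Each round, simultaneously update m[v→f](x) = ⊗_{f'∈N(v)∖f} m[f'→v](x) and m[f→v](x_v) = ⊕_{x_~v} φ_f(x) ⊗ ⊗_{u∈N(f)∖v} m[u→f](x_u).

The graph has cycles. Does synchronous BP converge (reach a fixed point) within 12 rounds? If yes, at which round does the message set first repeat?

CONVERGED at round 7

init: all messages = 𝟙 over 4 values
r1 m[φ0→X14] = [T, T, T, T]
r1 m[φ0→X13] = [T, T, T, T]
r1 m[φ1→X13] = [T, T, T, T]
r1 m[φ1→X5] = [T, T, T, T]
r1 m[φ2→X14] = [T, T, T, T]
r1 m[φ2→X1] = [T, T, T, T]
r1 m[φ3→X13] = [T, T, T, T]
r1 m[φ3→X9] = [T, F, T, T]
r1 m[φ4→X14] = [T, T, T, T]
r1 m[φ4→X13] = [T, T, T, T]
r1 m[φ5→X13] = [T, T, T, T]
r1 m[φ5→X1] = [T, T, T, T]
r1 m[φ6→X14] = [T, T, T, T]
r1 m[φ6→X9] = [T, T, T, T]
r1 m[X14→φ0] = [T, T, T, T]
r1 m[X14→φ2] = [T, T, T, T]
r1 m[X14→φ4] = [T, T, T, T]
r1 m[X14→φ6] = [T, T, T, T]
r1 m[X13→φ0] = [T, T, T, T]
r1 m[X13→φ1] = [T, T, T, T]
r1 m[X13→φ3] = [T, T, T, T]
r1 m[X13→φ4] = [T, T, T, T]
r1 m[X13→φ5] = [T, T, T, T]
r1 m[X5→φ1] = [T, T, T, T]
r1 m[X9→φ3] = [T, T, T, T]
r1 m[X9→φ6] = [T, T, T, T]
r1 m[X1→φ2] = [T, T, T, T]
r1 m[X1→φ5] = [T, T, T, T]
r2 m[φ0→X14] = [T, T, T, T]
r2 m[φ0→X13] = [T, T, T, T]
r2 m[φ1→X13] = [T, T, T, T]
r2 m[φ1→X5] = [T, T, T, T]
r2 m[φ2→X14] = [T, T, T, T]
r2 m[φ2→X1] = [T, T, T, T]
r2 m[φ3→X13] = [T, T, T, T]
r2 m[φ3→X9] = [T, F, T, T]
r2 m[φ4→X14] = [T, T, T, T]
r2 m[φ4→X13] = [T, T, T, T]
r2 m[φ5→X13] = [T, T, T, T]
r2 m[φ5→X1] = [T, T, T, T]
r2 m[φ6→X14] = [T, T, T, T]
r2 m[φ6→X9] = [T, T, T, T]
r2 m[X14→φ0] = [T, T, T, T]
r2 m[X14→φ2] = [T, T, T, T]
r2 m[X14→φ4] = [T, T, T, T]
r2 m[X14→φ6] = [T, T, T, T]
r2 m[X13→φ0] = [T, T, T, T]
r2 m[X13→φ1] = [T, T, T, T]
r2 m[X13→φ3] = [T, T, T, T]
r2 m[X13→φ4] = [T, T, T, T]
r2 m[X13→φ5] = [T, T, T, T]
r2 m[X5→φ1] = [T, T, T, T]
r2 m[X9→φ3] = [T, T, T, T]
r2 m[X9→φ6] = [T, F, T, T]
r2 m[X1→φ2] = [T, T, T, T]
r2 m[X1→φ5] = [T, T, T, T]
r3 m[φ0→X14] = [T, T, T, T]
r3 m[φ0→X13] = [T, T, T, T]
r3 m[φ1→X13] = [T, T, T, T]
r3 m[φ1→X5] = [T, T, T, T]
r3 m[φ2→X14] = [T, T, T, T]
r3 m[φ2→X1] = [T, T, T, T]
r3 m[φ3→X13] = [T, T, T, T]
r3 m[φ3→X9] = [T, F, T, T]
r3 m[φ4→X14] = [T, T, T, T]
r3 m[φ4→X13] = [T, T, T, T]
r3 m[φ5→X13] = [T, T, T, T]
r3 m[φ5→X1] = [T, T, T, T]
r3 m[φ6→X14] = [T, F, T, T]
r3 m[φ6→X9] = [T, T, T, T]
r3 m[X14→φ0] = [T, T, T, T]
r3 m[X14→φ2] = [T, T, T, T]
r3 m[X14→φ4] = [T, T, T, T]
r3 m[X14→φ6] = [T, T, T, T]
r3 m[X13→φ0] = [T, T, T, T]
r3 m[X13→φ1] = [T, T, T, T]
r3 m[X13→φ3] = [T, T, T, T]
r3 m[X13→φ4] = [T, T, T, T]
r3 m[X13→φ5] = [T, T, T, T]
r3 m[X5→φ1] = [T, T, T, T]
r3 m[X9→φ3] = [T, T, T, T]
r3 m[X9→φ6] = [T, F, T, T]
r3 m[X1→φ2] = [T, T, T, T]
r3 m[X1→φ5] = [T, T, T, T]
r4 m[φ0→X14] = [T, T, T, T]
r4 m[φ0→X13] = [T, T, T, T]
r4 m[φ1→X13] = [T, T, T, T]
r4 m[φ1→X5] = [T, T, T, T]
r4 m[φ2→X14] = [T, T, T, T]
r4 m[φ2→X1] = [T, T, T, T]
r4 m[φ3→X13] = [T, T, T, T]
r4 m[φ3→X9] = [T, F, T, T]
r4 m[φ4→X14] = [T, T, T, T]
r4 m[φ4→X13] = [T, T, T, T]
r4 m[φ5→X13] = [T, T, T, T]
r4 m[φ5→X1] = [T, T, T, T]
r4 m[φ6→X14] = [T, F, T, T]
r4 m[φ6→X9] = [T, T, T, T]
r4 m[X14→φ0] = [T, F, T, T]
r4 m[X14→φ2] = [T, F, T, T]
r4 m[X14→φ4] = [T, F, T, T]
r4 m[X14→φ6] = [T, T, T, T]
r4 m[X13→φ0] = [T, T, T, T]
r4 m[X13→φ1] = [T, T, T, T]
r4 m[X13→φ3] = [T, T, T, T]
r4 m[X13→φ4] = [T, T, T, T]
r4 m[X13→φ5] = [T, T, T, T]
r4 m[X5→φ1] = [T, T, T, T]
r4 m[X9→φ3] = [T, T, T, T]
r4 m[X9→φ6] = [T, F, T, T]
r4 m[X1→φ2] = [T, T, T, T]
r4 m[X1→φ5] = [T, T, T, T]
r5 m[φ0→X14] = [T, T, T, T]
r5 m[φ0→X13] = [T, T, T, T]
r5 m[φ1→X13] = [T, T, T, T]
r5 m[φ1→X5] = [T, T, T, T]
r5 m[φ2→X14] = [T, T, T, T]
r5 m[φ2→X1] = [T, T, T, T]
r5 m[φ3→X13] = [T, T, T, T]
r5 m[φ3→X9] = [T, F, T, T]
r5 m[φ4→X14] = [T, T, T, T]
r5 m[φ4→X13] = [F, T, T, T]
r5 m[φ5→X13] = [T, T, T, T]
r5 m[φ5→X1] = [T, T, T, T]
r5 m[φ6→X14] = [T, F, T, T]
r5 m[φ6→X9] = [T, T, T, T]
r5 m[X14→φ0] = [T, F, T, T]
r5 m[X14→φ2] = [T, F, T, T]
r5 m[X14→φ4] = [T, F, T, T]
r5 m[X14→φ6] = [T, T, T, T]
r5 m[X13→φ0] = [T, T, T, T]
r5 m[X13→φ1] = [T, T, T, T]
r5 m[X13→φ3] = [T, T, T, T]
r5 m[X13→φ4] = [T, T, T, T]
r5 m[X13→φ5] = [T, T, T, T]
r5 m[X5→φ1] = [T, T, T, T]
r5 m[X9→φ3] = [T, T, T, T]
r5 m[X9→φ6] = [T, F, T, T]
r5 m[X1→φ2] = [T, T, T, T]
r5 m[X1→φ5] = [T, T, T, T]
r6 m[φ0→X14] = [T, T, T, T]
r6 m[φ0→X13] = [T, T, T, T]
r6 m[φ1→X13] = [T, T, T, T]
r6 m[φ1→X5] = [T, T, T, T]
r6 m[φ2→X14] = [T, T, T, T]
r6 m[φ2→X1] = [T, T, T, T]
r6 m[φ3→X13] = [T, T, T, T]
r6 m[φ3→X9] = [T, F, T, T]
r6 m[φ4→X14] = [T, T, T, T]
r6 m[φ4→X13] = [F, T, T, T]
r6 m[φ5→X13] = [T, T, T, T]
r6 m[φ5→X1] = [T, T, T, T]
r6 m[φ6→X14] = [T, F, T, T]
r6 m[φ6→X9] = [T, T, T, T]
r6 m[X14→φ0] = [T, F, T, T]
r6 m[X14→φ2] = [T, F, T, T]
r6 m[X14→φ4] = [T, F, T, T]
r6 m[X14→φ6] = [T, T, T, T]
r6 m[X13→φ0] = [F, T, T, T]
r6 m[X13→φ1] = [F, T, T, T]
r6 m[X13→φ3] = [F, T, T, T]
r6 m[X13→φ4] = [T, T, T, T]
r6 m[X13→φ5] = [F, T, T, T]
r6 m[X5→φ1] = [T, T, T, T]
r6 m[X9→φ3] = [T, T, T, T]
r6 m[X9→φ6] = [T, F, T, T]
r6 m[X1→φ2] = [T, T, T, T]
r6 m[X1→φ5] = [T, T, T, T]
r7 m[φ0→X14] = [T, T, T, T]
r7 m[φ0→X13] = [T, T, T, T]
r7 m[φ1→X13] = [T, T, T, T]
r7 m[φ1→X5] = [T, T, T, T]
r7 m[φ2→X14] = [T, T, T, T]
r7 m[φ2→X1] = [T, T, T, T]
r7 m[φ3→X13] = [T, T, T, T]
r7 m[φ3→X9] = [T, F, T, T]
r7 m[φ4→X14] = [T, T, T, T]
r7 m[φ4→X13] = [F, T, T, T]
r7 m[φ5→X13] = [T, T, T, T]
r7 m[φ5→X1] = [T, T, T, T]
r7 m[φ6→X14] = [T, F, T, T]
r7 m[φ6→X9] = [T, T, T, T]
r7 m[X14→φ0] = [T, F, T, T]
r7 m[X14→φ2] = [T, F, T, T]
r7 m[X14→φ4] = [T, F, T, T]
r7 m[X14→φ6] = [T, T, T, T]
r7 m[X13→φ0] = [F, T, T, T]
r7 m[X13→φ1] = [F, T, T, T]
r7 m[X13→φ3] = [F, T, T, T]
r7 m[X13→φ4] = [T, T, T, T]
r7 m[X13→φ5] = [F, T, T, T]
r7 m[X5→φ1] = [T, T, T, T]
r7 m[X9→φ3] = [T, T, T, T]
r7 m[X9→φ6] = [T, F, T, T]
r7 m[X1→φ2] = [T, T, T, T]
r7 m[X1→φ5] = [T, T, T, T]
fixed point reached at round 7
messages reach a fixed point at round 7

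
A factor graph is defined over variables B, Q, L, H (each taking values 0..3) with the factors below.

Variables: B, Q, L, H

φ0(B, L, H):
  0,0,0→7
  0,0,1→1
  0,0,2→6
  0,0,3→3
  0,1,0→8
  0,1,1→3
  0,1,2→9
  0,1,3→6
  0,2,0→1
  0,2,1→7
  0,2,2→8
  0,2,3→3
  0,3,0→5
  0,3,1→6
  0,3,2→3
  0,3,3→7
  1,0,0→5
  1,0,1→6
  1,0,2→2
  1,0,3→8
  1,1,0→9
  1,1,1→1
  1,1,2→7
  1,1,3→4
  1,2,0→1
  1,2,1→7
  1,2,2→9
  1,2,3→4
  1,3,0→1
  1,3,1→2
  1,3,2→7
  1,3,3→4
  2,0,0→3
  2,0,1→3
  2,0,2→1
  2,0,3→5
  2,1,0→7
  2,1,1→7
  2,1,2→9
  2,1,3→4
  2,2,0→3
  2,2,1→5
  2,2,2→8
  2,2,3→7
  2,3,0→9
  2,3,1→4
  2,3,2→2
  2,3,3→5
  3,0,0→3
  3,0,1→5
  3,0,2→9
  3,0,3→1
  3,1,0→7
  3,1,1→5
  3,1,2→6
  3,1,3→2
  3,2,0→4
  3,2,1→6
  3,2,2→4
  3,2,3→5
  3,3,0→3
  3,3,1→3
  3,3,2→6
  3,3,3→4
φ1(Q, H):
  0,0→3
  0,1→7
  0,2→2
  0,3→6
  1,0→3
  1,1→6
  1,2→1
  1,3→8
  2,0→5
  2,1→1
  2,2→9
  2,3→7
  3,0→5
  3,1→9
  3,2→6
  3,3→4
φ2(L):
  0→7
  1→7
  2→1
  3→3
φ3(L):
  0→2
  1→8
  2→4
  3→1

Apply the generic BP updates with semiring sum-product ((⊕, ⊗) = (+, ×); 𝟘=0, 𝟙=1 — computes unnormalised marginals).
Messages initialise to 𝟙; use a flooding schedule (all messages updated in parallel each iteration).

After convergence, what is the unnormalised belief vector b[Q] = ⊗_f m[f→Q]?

init: all messages = 𝟙 over 4 values
r1 m[φ0→B] = [83, 77, 82, 73]
r1 m[φ0→L] = [68, 94, 82, 71]
r1 m[φ0→H] = [76, 71, 96, 72]
r1 m[φ1→Q] = [18, 18, 22, 24]
r1 m[φ1→H] = [16, 23, 18, 25]
r1 m[φ2→L] = [7, 7, 1, 3]
r1 m[φ3→L] = [2, 8, 4, 1]
r1 m[B→φ0] = [1, 1, 1, 1]
r1 m[Q→φ1] = [1, 1, 1, 1]
r1 m[L→φ0] = [1, 1, 1, 1]
r1 m[L→φ2] = [1, 1, 1, 1]
r1 m[L→φ3] = [1, 1, 1, 1]
r1 m[H→φ0] = [1, 1, 1, 1]
r1 m[H→φ1] = [1, 1, 1, 1]
r2 m[φ0→B] = [83, 77, 82, 73]
r2 m[φ0→L] = [68, 94, 82, 71]
r2 m[φ0→H] = [76, 71, 96, 72]
r2 m[φ1→Q] = [18, 18, 22, 24]
r2 m[φ1→H] = [16, 23, 18, 25]
r2 m[φ2→L] = [7, 7, 1, 3]
r2 m[φ3→L] = [2, 8, 4, 1]
r2 m[B→φ0] = [1, 1, 1, 1]
r2 m[Q→φ1] = [1, 1, 1, 1]
r2 m[L→φ0] = [14, 56, 4, 3]
r2 m[L→φ2] = [136, 752, 328, 71]
r2 m[L→φ3] = [476, 658, 82, 213]
r2 m[H→φ0] = [16, 23, 18, 25]
r2 m[H→φ1] = [76, 71, 96, 72]
r3 m[φ0→B] = [35881, 30984, 36719, 29031]
r3 m[φ0→L] = [1382, 1822, 1716, 1457]
r3 m[φ0→H] = [2078, 1251, 2158, 1270]
r3 m[φ1→Q] = [1349, 1326, 1819, 1883]
r3 m[φ1→H] = [16, 23, 18, 25]
r3 m[φ2→L] = [7, 7, 1, 3]
r3 m[φ3→L] = [2, 8, 4, 1]
r3 m[B→φ0] = [1, 1, 1, 1]
r3 m[Q→φ1] = [1, 1, 1, 1]
r3 m[L→φ0] = [14, 56, 4, 3]
r3 m[L→φ2] = [136, 752, 328, 71]
r3 m[L→φ3] = [476, 658, 82, 213]
r3 m[H→φ0] = [16, 23, 18, 25]
r3 m[H→φ1] = [76, 71, 96, 72]
r4 m[φ0→B] = [35881, 30984, 36719, 29031]
r4 m[φ0→L] = [1382, 1822, 1716, 1457]
r4 m[φ0→H] = [2078, 1251, 2158, 1270]
r4 m[φ1→Q] = [1349, 1326, 1819, 1883]
r4 m[φ1→H] = [16, 23, 18, 25]
r4 m[φ2→L] = [7, 7, 1, 3]
r4 m[φ3→L] = [2, 8, 4, 1]
r4 m[B→φ0] = [1, 1, 1, 1]
r4 m[Q→φ1] = [1, 1, 1, 1]
r4 m[L→φ0] = [14, 56, 4, 3]
r4 m[L→φ2] = [2764, 14576, 6864, 1457]
r4 m[L→φ3] = [9674, 12754, 1716, 4371]
r4 m[H→φ0] = [16, 23, 18, 25]
r4 m[H→φ1] = [2078, 1251, 2158, 1270]
r5 m[φ0→B] = [35881, 30984, 36719, 29031]
r5 m[φ0→L] = [1382, 1822, 1716, 1457]
r5 m[φ0→H] = [2078, 1251, 2158, 1270]
r5 m[φ1→Q] = [26927, 26058, 39953, 39677]
r5 m[φ1→H] = [16, 23, 18, 25]
r5 m[φ2→L] = [7, 7, 1, 3]
r5 m[φ3→L] = [2, 8, 4, 1]
r5 m[B→φ0] = [1, 1, 1, 1]
r5 m[Q→φ1] = [1, 1, 1, 1]
r5 m[L→φ0] = [14, 56, 4, 3]
r5 m[L→φ2] = [2764, 14576, 6864, 1457]
r5 m[L→φ3] = [9674, 12754, 1716, 4371]
r5 m[H→φ0] = [16, 23, 18, 25]
r5 m[H→φ1] = [2078, 1251, 2158, 1270]
r6 m[φ0→B] = [35881, 30984, 36719, 29031]
r6 m[φ0→L] = [1382, 1822, 1716, 1457]
r6 m[φ0→H] = [2078, 1251, 2158, 1270]
r6 m[φ1→Q] = [26927, 26058, 39953, 39677]
r6 m[φ1→H] = [16, 23, 18, 25]
r6 m[φ2→L] = [7, 7, 1, 3]
r6 m[φ3→L] = [2, 8, 4, 1]
r6 m[B→φ0] = [1, 1, 1, 1]
r6 m[Q→φ1] = [1, 1, 1, 1]
r6 m[L→φ0] = [14, 56, 4, 3]
r6 m[L→φ2] = [2764, 14576, 6864, 1457]
r6 m[L→φ3] = [9674, 12754, 1716, 4371]
r6 m[H→φ0] = [16, 23, 18, 25]
r6 m[H→φ1] = [2078, 1251, 2158, 1270]
fixed point reached at round 6
b[Q] = ⊗ incoming = [26927, 26058, 39953, 39677]

b[Q] = [26927, 26058, 39953, 39677]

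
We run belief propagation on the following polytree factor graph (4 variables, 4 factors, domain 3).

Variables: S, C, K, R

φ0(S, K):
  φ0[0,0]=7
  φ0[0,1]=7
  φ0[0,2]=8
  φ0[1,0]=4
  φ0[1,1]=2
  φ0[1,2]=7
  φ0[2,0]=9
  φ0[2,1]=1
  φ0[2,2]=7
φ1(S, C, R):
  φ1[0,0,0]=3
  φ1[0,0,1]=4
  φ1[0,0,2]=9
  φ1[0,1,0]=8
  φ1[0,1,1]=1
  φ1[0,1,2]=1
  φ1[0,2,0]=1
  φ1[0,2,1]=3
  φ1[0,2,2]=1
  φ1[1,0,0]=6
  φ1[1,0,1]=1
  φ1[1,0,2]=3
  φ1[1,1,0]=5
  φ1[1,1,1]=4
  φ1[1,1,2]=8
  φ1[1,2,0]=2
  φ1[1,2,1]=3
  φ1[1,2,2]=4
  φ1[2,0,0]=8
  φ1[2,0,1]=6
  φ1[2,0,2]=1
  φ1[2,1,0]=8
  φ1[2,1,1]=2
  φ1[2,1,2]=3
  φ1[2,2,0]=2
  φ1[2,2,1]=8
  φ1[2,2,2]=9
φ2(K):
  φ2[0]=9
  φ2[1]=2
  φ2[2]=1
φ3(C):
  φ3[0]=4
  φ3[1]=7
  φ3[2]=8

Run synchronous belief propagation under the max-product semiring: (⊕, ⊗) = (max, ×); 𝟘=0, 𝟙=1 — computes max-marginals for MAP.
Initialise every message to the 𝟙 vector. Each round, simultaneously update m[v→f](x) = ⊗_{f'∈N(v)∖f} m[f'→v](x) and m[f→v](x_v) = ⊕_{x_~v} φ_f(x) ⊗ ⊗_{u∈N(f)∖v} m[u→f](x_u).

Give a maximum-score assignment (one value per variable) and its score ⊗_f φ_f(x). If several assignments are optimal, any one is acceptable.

assignment: (S=2, C=2, K=0, R=2); score = 5832

init: all messages = 𝟙 over 3 values
r1 m[φ0→S] = [8, 7, 9]
r1 m[φ0→K] = [9, 7, 8]
r1 m[φ1→S] = [9, 8, 9]
r1 m[φ1→C] = [9, 8, 9]
r1 m[φ1→R] = [8, 8, 9]
r1 m[φ2→K] = [9, 2, 1]
r1 m[φ3→C] = [4, 7, 8]
r1 m[S→φ0] = [1, 1, 1]
r1 m[S→φ1] = [1, 1, 1]
r1 m[C→φ1] = [1, 1, 1]
r1 m[C→φ3] = [1, 1, 1]
r1 m[K→φ0] = [1, 1, 1]
r1 m[K→φ2] = [1, 1, 1]
r1 m[R→φ1] = [1, 1, 1]
r2 m[φ0→S] = [8, 7, 9]
r2 m[φ0→K] = [9, 7, 8]
r2 m[φ1→S] = [9, 8, 9]
r2 m[φ1→C] = [9, 8, 9]
r2 m[φ1→R] = [8, 8, 9]
r2 m[φ2→K] = [9, 2, 1]
r2 m[φ3→C] = [4, 7, 8]
r2 m[S→φ0] = [9, 8, 9]
r2 m[S→φ1] = [8, 7, 9]
r2 m[C→φ1] = [4, 7, 8]
r2 m[C→φ3] = [9, 8, 9]
r2 m[K→φ0] = [9, 2, 1]
r2 m[K→φ2] = [9, 7, 8]
r2 m[R→φ1] = [1, 1, 1]
r3 m[φ0→S] = [63, 36, 81]
r3 m[φ0→K] = [81, 63, 72]
r3 m[φ1→S] = [56, 56, 72]
r3 m[φ1→C] = [72, 72, 81]
r3 m[φ1→R] = [504, 576, 648]
r3 m[φ2→K] = [9, 2, 1]
r3 m[φ3→C] = [4, 7, 8]
r3 m[S→φ0] = [9, 8, 9]
r3 m[S→φ1] = [8, 7, 9]
r3 m[C→φ1] = [4, 7, 8]
r3 m[C→φ3] = [9, 8, 9]
r3 m[K→φ0] = [9, 2, 1]
r3 m[K→φ2] = [9, 7, 8]
r3 m[R→φ1] = [1, 1, 1]
r4 m[φ0→S] = [63, 36, 81]
r4 m[φ0→K] = [81, 63, 72]
r4 m[φ1→S] = [56, 56, 72]
r4 m[φ1→C] = [72, 72, 81]
r4 m[φ1→R] = [504, 576, 648]
r4 m[φ2→K] = [9, 2, 1]
r4 m[φ3→C] = [4, 7, 8]
r4 m[S→φ0] = [56, 56, 72]
r4 m[S→φ1] = [63, 36, 81]
r4 m[C→φ1] = [4, 7, 8]
r4 m[C→φ3] = [72, 72, 81]
r4 m[K→φ0] = [9, 2, 1]
r4 m[K→φ2] = [81, 63, 72]
r4 m[R→φ1] = [1, 1, 1]
r5 m[φ0→S] = [63, 36, 81]
r5 m[φ0→K] = [648, 392, 504]
r5 m[φ1→S] = [56, 56, 72]
r5 m[φ1→C] = [648, 648, 729]
r5 m[φ1→R] = [4536, 5184, 5832]
r5 m[φ2→K] = [9, 2, 1]
r5 m[φ3→C] = [4, 7, 8]
r5 m[S→φ0] = [56, 56, 72]
r5 m[S→φ1] = [63, 36, 81]
r5 m[C→φ1] = [4, 7, 8]
r5 m[C→φ3] = [72, 72, 81]
r5 m[K→φ0] = [9, 2, 1]
r5 m[K→φ2] = [81, 63, 72]
r5 m[R→φ1] = [1, 1, 1]
r6 m[φ0→S] = [63, 36, 81]
r6 m[φ0→K] = [648, 392, 504]
r6 m[φ1→S] = [56, 56, 72]
r6 m[φ1→C] = [648, 648, 729]
r6 m[φ1→R] = [4536, 5184, 5832]
r6 m[φ2→K] = [9, 2, 1]
r6 m[φ3→C] = [4, 7, 8]
r6 m[S→φ0] = [56, 56, 72]
r6 m[S→φ1] = [63, 36, 81]
r6 m[C→φ1] = [4, 7, 8]
r6 m[C→φ3] = [648, 648, 729]
r6 m[K→φ0] = [9, 2, 1]
r6 m[K→φ2] = [648, 392, 504]
r6 m[R→φ1] = [1, 1, 1]
r7 m[φ0→S] = [63, 36, 81]
r7 m[φ0→K] = [648, 392, 504]
r7 m[φ1→S] = [56, 56, 72]
r7 m[φ1→C] = [648, 648, 729]
r7 m[φ1→R] = [4536, 5184, 5832]
r7 m[φ2→K] = [9, 2, 1]
r7 m[φ3→C] = [4, 7, 8]
r7 m[S→φ0] = [56, 56, 72]
r7 m[S→φ1] = [63, 36, 81]
r7 m[C→φ1] = [4, 7, 8]
r7 m[C→φ3] = [648, 648, 729]
r7 m[K→φ0] = [9, 2, 1]
r7 m[K→φ2] = [648, 392, 504]
r7 m[R→φ1] = [1, 1, 1]
fixed point reached at round 7
traceback from S: (S=2, C=2, K=0, R=2), score=5832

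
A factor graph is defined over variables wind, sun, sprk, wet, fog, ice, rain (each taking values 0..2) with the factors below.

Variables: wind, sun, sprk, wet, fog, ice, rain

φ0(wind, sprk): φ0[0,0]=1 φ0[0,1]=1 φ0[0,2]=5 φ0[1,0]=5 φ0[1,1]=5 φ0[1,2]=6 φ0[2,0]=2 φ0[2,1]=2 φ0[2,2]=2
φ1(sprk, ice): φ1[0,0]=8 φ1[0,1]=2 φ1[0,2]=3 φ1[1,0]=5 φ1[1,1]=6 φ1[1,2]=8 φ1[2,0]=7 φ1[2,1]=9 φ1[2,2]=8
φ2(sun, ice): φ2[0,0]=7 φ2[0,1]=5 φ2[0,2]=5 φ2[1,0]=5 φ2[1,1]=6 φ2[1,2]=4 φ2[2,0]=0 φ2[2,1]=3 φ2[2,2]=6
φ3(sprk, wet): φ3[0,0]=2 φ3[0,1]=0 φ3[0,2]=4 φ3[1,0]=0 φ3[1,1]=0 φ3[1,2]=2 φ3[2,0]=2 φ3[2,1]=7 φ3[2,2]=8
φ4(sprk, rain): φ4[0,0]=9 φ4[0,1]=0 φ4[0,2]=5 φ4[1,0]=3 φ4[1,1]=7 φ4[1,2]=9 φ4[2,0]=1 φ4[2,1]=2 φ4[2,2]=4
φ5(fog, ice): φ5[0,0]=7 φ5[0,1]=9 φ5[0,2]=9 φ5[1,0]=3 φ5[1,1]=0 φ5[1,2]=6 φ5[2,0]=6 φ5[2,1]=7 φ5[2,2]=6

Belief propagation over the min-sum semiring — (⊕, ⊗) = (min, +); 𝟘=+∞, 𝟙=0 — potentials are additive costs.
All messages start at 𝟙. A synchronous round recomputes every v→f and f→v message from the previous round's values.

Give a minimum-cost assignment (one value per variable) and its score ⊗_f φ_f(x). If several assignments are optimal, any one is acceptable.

init: all messages = 𝟙 over 3 values
r1 m[φ0→wind] = [1, 5, 2]
r1 m[φ0→sprk] = [1, 1, 2]
r1 m[φ1→sprk] = [2, 5, 7]
r1 m[φ1→ice] = [5, 2, 3]
r1 m[φ2→sun] = [5, 4, 0]
r1 m[φ2→ice] = [0, 3, 4]
r1 m[φ3→sprk] = [0, 0, 2]
r1 m[φ3→wet] = [0, 0, 2]
r1 m[φ4→sprk] = [0, 3, 1]
r1 m[φ4→rain] = [1, 0, 4]
r1 m[φ5→fog] = [7, 0, 6]
r1 m[φ5→ice] = [3, 0, 6]
r1 m[wind→φ0] = [0, 0, 0]
r1 m[sun→φ2] = [0, 0, 0]
r1 m[sprk→φ0] = [0, 0, 0]
r1 m[sprk→φ1] = [0, 0, 0]
r1 m[sprk→φ3] = [0, 0, 0]
r1 m[sprk→φ4] = [0, 0, 0]
r1 m[wet→φ3] = [0, 0, 0]
r1 m[fog→φ5] = [0, 0, 0]
r1 m[ice→φ1] = [0, 0, 0]
r1 m[ice→φ2] = [0, 0, 0]
r1 m[ice→φ5] = [0, 0, 0]
r1 m[rain→φ4] = [0, 0, 0]
r2 m[φ0→wind] = [1, 5, 2]
r2 m[φ0→sprk] = [1, 1, 2]
r2 m[φ1→sprk] = [2, 5, 7]
r2 m[φ1→ice] = [5, 2, 3]
r2 m[φ2→sun] = [5, 4, 0]
r2 m[φ2→ice] = [0, 3, 4]
r2 m[φ3→sprk] = [0, 0, 2]
r2 m[φ3→wet] = [0, 0, 2]
r2 m[φ4→sprk] = [0, 3, 1]
r2 m[φ4→rain] = [1, 0, 4]
r2 m[φ5→fog] = [7, 0, 6]
r2 m[φ5→ice] = [3, 0, 6]
r2 m[wind→φ0] = [0, 0, 0]
r2 m[sun→φ2] = [0, 0, 0]
r2 m[sprk→φ0] = [2, 8, 10]
r2 m[sprk→φ1] = [1, 4, 5]
r2 m[sprk→φ3] = [3, 9, 10]
r2 m[sprk→φ4] = [3, 6, 11]
r2 m[wet→φ3] = [0, 0, 0]
r2 m[fog→φ5] = [0, 0, 0]
r2 m[ice→φ1] = [3, 3, 10]
r2 m[ice→φ2] = [8, 2, 9]
r2 m[ice→φ5] = [5, 5, 7]
r2 m[rain→φ4] = [0, 0, 0]
r3 m[φ0→wind] = [3, 7, 4]
r3 m[φ0→sprk] = [1, 1, 2]
r3 m[φ1→sprk] = [5, 8, 10]
r3 m[φ1→ice] = [9, 3, 4]
r3 m[φ2→sun] = [7, 8, 5]
r3 m[φ2→ice] = [0, 3, 4]
r3 m[φ3→sprk] = [0, 0, 2]
r3 m[φ3→wet] = [5, 3, 7]
r3 m[φ4→sprk] = [0, 3, 1]
r3 m[φ4→rain] = [9, 3, 8]
r3 m[φ5→fog] = [12, 5, 11]
r3 m[φ5→ice] = [3, 0, 6]
r3 m[wind→φ0] = [0, 0, 0]
r3 m[sun→φ2] = [0, 0, 0]
r3 m[sprk→φ0] = [2, 8, 10]
r3 m[sprk→φ1] = [1, 4, 5]
r3 m[sprk→φ3] = [3, 9, 10]
r3 m[sprk→φ4] = [3, 6, 11]
r3 m[wet→φ3] = [0, 0, 0]
r3 m[fog→φ5] = [0, 0, 0]
r3 m[ice→φ1] = [3, 3, 10]
r3 m[ice→φ2] = [8, 2, 9]
r3 m[ice→φ5] = [5, 5, 7]
r3 m[rain→φ4] = [0, 0, 0]
r4 m[φ0→wind] = [3, 7, 4]
r4 m[φ0→sprk] = [1, 1, 2]
r4 m[φ1→sprk] = [5, 8, 10]
r4 m[φ1→ice] = [9, 3, 4]
r4 m[φ2→sun] = [7, 8, 5]
r4 m[φ2→ice] = [0, 3, 4]
r4 m[φ3→sprk] = [0, 0, 2]
r4 m[φ3→wet] = [5, 3, 7]
r4 m[φ4→sprk] = [0, 3, 1]
r4 m[φ4→rain] = [9, 3, 8]
r4 m[φ5→fog] = [12, 5, 11]
r4 m[φ5→ice] = [3, 0, 6]
r4 m[wind→φ0] = [0, 0, 0]
r4 m[sun→φ2] = [0, 0, 0]
r4 m[sprk→φ0] = [5, 11, 13]
r4 m[sprk→φ1] = [1, 4, 5]
r4 m[sprk→φ3] = [6, 12, 13]
r4 m[sprk→φ4] = [6, 9, 14]
r4 m[wet→φ3] = [0, 0, 0]
r4 m[fog→φ5] = [0, 0, 0]
r4 m[ice→φ1] = [3, 3, 10]
r4 m[ice→φ2] = [12, 3, 10]
r4 m[ice→φ5] = [9, 6, 8]
r4 m[rain→φ4] = [0, 0, 0]
r5 m[φ0→wind] = [6, 10, 7]
r5 m[φ0→sprk] = [1, 1, 2]
r5 m[φ1→sprk] = [5, 8, 10]
r5 m[φ1→ice] = [9, 3, 4]
r5 m[φ2→sun] = [8, 9, 6]
r5 m[φ2→ice] = [0, 3, 4]
r5 m[φ3→sprk] = [0, 0, 2]
r5 m[φ3→wet] = [8, 6, 10]
r5 m[φ4→sprk] = [0, 3, 1]
r5 m[φ4→rain] = [12, 6, 11]
r5 m[φ5→fog] = [15, 6, 13]
r5 m[φ5→ice] = [3, 0, 6]
r5 m[wind→φ0] = [0, 0, 0]
r5 m[sun→φ2] = [0, 0, 0]
r5 m[sprk→φ0] = [5, 11, 13]
r5 m[sprk→φ1] = [1, 4, 5]
r5 m[sprk→φ3] = [6, 12, 13]
r5 m[sprk→φ4] = [6, 9, 14]
r5 m[wet→φ3] = [0, 0, 0]
r5 m[fog→φ5] = [0, 0, 0]
r5 m[ice→φ1] = [3, 3, 10]
r5 m[ice→φ2] = [12, 3, 10]
r5 m[ice→φ5] = [9, 6, 8]
r5 m[rain→φ4] = [0, 0, 0]
r6 m[φ0→wind] = [6, 10, 7]
r6 m[φ0→sprk] = [1, 1, 2]
r6 m[φ1→sprk] = [5, 8, 10]
r6 m[φ1→ice] = [9, 3, 4]
r6 m[φ2→sun] = [8, 9, 6]
r6 m[φ2→ice] = [0, 3, 4]
r6 m[φ3→sprk] = [0, 0, 2]
r6 m[φ3→wet] = [8, 6, 10]
r6 m[φ4→sprk] = [0, 3, 1]
r6 m[φ4→rain] = [12, 6, 11]
r6 m[φ5→fog] = [15, 6, 13]
r6 m[φ5→ice] = [3, 0, 6]
r6 m[wind→φ0] = [0, 0, 0]
r6 m[sun→φ2] = [0, 0, 0]
r6 m[sprk→φ0] = [5, 11, 13]
r6 m[sprk→φ1] = [1, 4, 5]
r6 m[sprk→φ3] = [6, 12, 13]
r6 m[sprk→φ4] = [6, 9, 14]
r6 m[wet→φ3] = [0, 0, 0]
r6 m[fog→φ5] = [0, 0, 0]
r6 m[ice→φ1] = [3, 3, 10]
r6 m[ice→φ2] = [12, 3, 10]
r6 m[ice→φ5] = [9, 6, 8]
r6 m[rain→φ4] = [0, 0, 0]
fixed point reached at round 6
traceback from wind: (wind=0, sun=2, sprk=0, wet=1, fog=1, ice=1, rain=1), score=6

assignment: (wind=0, sun=2, sprk=0, wet=1, fog=1, ice=1, rain=1); score = 6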